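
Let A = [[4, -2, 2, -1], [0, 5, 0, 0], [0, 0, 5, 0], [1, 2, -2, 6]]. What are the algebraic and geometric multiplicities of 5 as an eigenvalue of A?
algebraic multiplicity 4, geometric multiplicity 3

The characteristic polynomial is (x - 5)^4, so the factor x - 5 appears with exponent 4: the algebraic multiplicity is 4.

rank(A - 5I) = 1, so the eigenspace has dimension 4 - 1 = 3: the geometric multiplicity is 3.

Since 3 < 4, A is not diagonalizable.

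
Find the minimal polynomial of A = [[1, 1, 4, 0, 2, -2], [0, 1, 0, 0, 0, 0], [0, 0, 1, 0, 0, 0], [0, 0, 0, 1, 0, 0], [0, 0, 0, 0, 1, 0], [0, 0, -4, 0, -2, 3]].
m_A(x) = (x - 3)(x - 1)^2

The characteristic polynomial factors as (x - 3)(x - 1)^5. The minimal polynomial is ∏(x - λ)^{k_λ} where k_λ is the size of the largest Jordan block at λ.

For λ = 1: rank(A - I) = 2, and the largest Jordan block has size 2 (the smallest k with rank((A - I)^k) = rank((A - I)^(k+1))).
For λ = 3: rank(A - 3I) = 5, and the largest Jordan block has size 1 (the smallest k with rank((A - 3I)^k) = rank((A - 3I)^(k+1))).

So m_A(x) = (x - 3)(x - 1)^2.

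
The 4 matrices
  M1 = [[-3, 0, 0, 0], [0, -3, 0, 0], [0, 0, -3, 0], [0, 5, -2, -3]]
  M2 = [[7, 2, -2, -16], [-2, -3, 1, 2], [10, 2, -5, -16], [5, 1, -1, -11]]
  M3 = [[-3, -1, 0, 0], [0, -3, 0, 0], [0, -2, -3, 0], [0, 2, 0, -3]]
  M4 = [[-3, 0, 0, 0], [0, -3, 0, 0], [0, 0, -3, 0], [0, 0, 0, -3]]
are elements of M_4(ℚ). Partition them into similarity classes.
3 classes: {M1, M3}, {M2}, {M4}

Characteristic polynomials: χ_{M1} = (x + 3)^4, χ_{M2} = (x + 3)^4, χ_{M3} = (x + 3)^4, χ_{M4} = (x + 3)^4.

{M1, M3}: invariant factors x + 3, x + 3, (x + 3)^2.

{M2}: invariant factors x + 3, (x + 3)^3.

{M4}: invariant factors x + 3, x + 3, x + 3, x + 3.

Matrices are similar if and only if their invariant-factor lists agree; the partition into similarity classes is {M1, M3}, {M2}, {M4}.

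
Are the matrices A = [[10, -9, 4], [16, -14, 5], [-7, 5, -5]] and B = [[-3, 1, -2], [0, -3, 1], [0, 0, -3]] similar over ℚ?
Two matrices over a field are similar if and only if they have the same invariant factors.

Both A and B have characteristic polynomial (x + 3)^3 and minimal polynomial (x + 3)^3. Computing further, both have invariant factors (x + 3)^3. Hence A and B are similar.

Yes.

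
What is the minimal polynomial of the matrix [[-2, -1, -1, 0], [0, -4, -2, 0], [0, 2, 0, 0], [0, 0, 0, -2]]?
m_A(x) = (x + 2)^2

The characteristic polynomial factors as (x + 2)^4. The minimal polynomial is ∏(x - λ)^{k_λ} where k_λ is the size of the largest Jordan block at λ.

For λ = -2: rank(A + 2I) = 1, and the largest Jordan block has size 2 (the smallest k with rank((A + 2I)^k) = rank((A + 2I)^(k+1))).

So m_A(x) = (x + 2)^2.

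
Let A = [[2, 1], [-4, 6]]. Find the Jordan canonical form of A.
J = [[4, 1], [0, 4]]

The characteristic polynomial is det(xI - A) = (x - 4)^2, so the eigenvalues are 4 (algebraic multiplicity 2).

For λ = 4: rank(A - 4I) = 1, rank((A - 4I)^2) = 0. The eigenspace has dimension 2 - 1 = 1, so there is 1 Jordan block; the rank sequence gives block sizes [2].

Assembling the blocks gives the Jordan form J above.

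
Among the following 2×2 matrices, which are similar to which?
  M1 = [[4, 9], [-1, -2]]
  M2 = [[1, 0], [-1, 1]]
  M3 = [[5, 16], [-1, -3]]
1 class: {M1, M2, M3}

Characteristic polynomials: χ_{M1} = (x - 1)^2, χ_{M2} = (x - 1)^2, χ_{M3} = (x - 1)^2.

{M1, M2, M3}: invariant factors (x - 1)^2.

Matrices are similar if and only if their invariant-factor lists agree; the partition into similarity classes is {M1, M2, M3}.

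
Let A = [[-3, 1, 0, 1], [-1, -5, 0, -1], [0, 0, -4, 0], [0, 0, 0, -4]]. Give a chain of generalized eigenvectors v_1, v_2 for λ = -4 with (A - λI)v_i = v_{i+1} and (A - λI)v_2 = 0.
v_1 = [[0, 1, 0, 0]]^T, v_2 = [[1, -1, 0, 0]]^T

We seek v_1 ∈ ker((A + 4I)^2) \ ker(A + 4I), then set v_{i+1} = (A + 4I) v_i.

One such chain is v_1 = [[0, 1, 0, 0]]^T, v_2 = [[1, -1, 0, 0]]^T. Check: (A + 4I) v_2 = [[0, 0, 0, 0]]^T = 0.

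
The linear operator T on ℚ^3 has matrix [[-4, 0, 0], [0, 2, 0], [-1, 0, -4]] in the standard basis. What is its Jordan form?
The characteristic polynomial is det(xI - A) = (x - 2)(x + 4)^2, so the eigenvalues are -4 (algebraic multiplicity 2), 2 (algebraic multiplicity 1).

For λ = -4: rank(A + 4I) = 2, rank((A + 4I)^2) = 1. The eigenspace has dimension 3 - 2 = 1, so there is 1 Jordan block; the rank sequence gives block sizes [2].

For λ = 2: algebraic multiplicity 1 gives one 1×1 block.

Assembling the blocks gives the Jordan form J above.

J = [[-4, 1, 0], [0, -4, 0], [0, 0, 2]]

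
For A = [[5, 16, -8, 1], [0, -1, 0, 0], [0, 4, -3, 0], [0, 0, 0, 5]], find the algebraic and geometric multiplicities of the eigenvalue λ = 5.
The characteristic polynomial is (x - 5)^2(x + 1)(x + 3), so the factor x - 5 appears with exponent 2: the algebraic multiplicity is 2.

rank(A - 5I) = 3, so the eigenspace has dimension 4 - 3 = 1: the geometric multiplicity is 1.

Since 1 < 2, A is not diagonalizable.

algebraic multiplicity 2, geometric multiplicity 1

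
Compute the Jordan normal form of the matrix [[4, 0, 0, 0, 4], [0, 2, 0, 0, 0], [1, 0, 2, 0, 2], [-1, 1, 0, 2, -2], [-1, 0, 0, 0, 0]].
J = [[2, 1, 0, 0, 0], [0, 2, 0, 0, 0], [0, 0, 2, 1, 0], [0, 0, 0, 2, 0], [0, 0, 0, 0, 2]]

The characteristic polynomial is det(xI - A) = (x - 2)^5, so the eigenvalues are 2 (algebraic multiplicity 5).

For λ = 2: rank(A - 2I) = 2, rank((A - 2I)^2) = 0. The eigenspace has dimension 5 - 2 = 3, so there are 3 Jordan blocks; the rank sequence gives block sizes [2, 2, 1].

Assembling the blocks gives the Jordan form J above.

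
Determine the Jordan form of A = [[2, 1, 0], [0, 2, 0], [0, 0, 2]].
The characteristic polynomial is det(xI - A) = (x - 2)^3, so the eigenvalues are 2 (algebraic multiplicity 3).

For λ = 2: rank(A - 2I) = 1, rank((A - 2I)^2) = 0. The eigenspace has dimension 3 - 1 = 2, so there are 2 Jordan blocks; the rank sequence gives block sizes [2, 1].

Assembling the blocks gives the Jordan form J above.

J = [[2, 1, 0], [0, 2, 0], [0, 0, 2]]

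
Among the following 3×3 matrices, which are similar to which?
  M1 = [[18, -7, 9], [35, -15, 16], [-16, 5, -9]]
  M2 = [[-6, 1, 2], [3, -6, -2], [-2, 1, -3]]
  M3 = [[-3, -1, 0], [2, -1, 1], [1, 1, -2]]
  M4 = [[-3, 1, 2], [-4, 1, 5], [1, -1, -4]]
2 classes: {M1, M3, M4}, {M2}

Characteristic polynomials: χ_{M1} = (x + 2)^3, χ_{M2} = (x + 5)^3, χ_{M3} = (x + 2)^3, χ_{M4} = (x + 2)^3.

{M1, M3, M4}: invariant factors (x + 2)^3.

{M2}: invariant factors (x + 5)^3.

Matrices are similar if and only if their invariant-factor lists agree; the partition into similarity classes is {M1, M3, M4}, {M2}.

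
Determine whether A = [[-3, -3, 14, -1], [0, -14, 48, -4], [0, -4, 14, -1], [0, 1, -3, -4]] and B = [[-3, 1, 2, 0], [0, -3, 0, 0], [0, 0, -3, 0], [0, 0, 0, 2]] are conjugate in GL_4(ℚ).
No.

Both have characteristic polynomial (x - 2)(x + 3)^3, but the minimal polynomial of A is (x - 2)(x + 3)^3 while the minimal polynomial of B is (x - 2)(x + 3)^2. The minimal polynomial is a similarity invariant, so A and B are not similar.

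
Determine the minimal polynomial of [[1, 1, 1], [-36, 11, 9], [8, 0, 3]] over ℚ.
The characteristic polynomial factors as (x - 5)^3. The minimal polynomial is ∏(x - λ)^{k_λ} where k_λ is the size of the largest Jordan block at λ.

For λ = 5: rank(A - 5I) = 2, and the largest Jordan block has size 3 (the smallest k with rank((A - 5I)^k) = rank((A - 5I)^(k+1))).

So m_A(x) = (x - 5)^3.

m_A(x) = (x - 5)^3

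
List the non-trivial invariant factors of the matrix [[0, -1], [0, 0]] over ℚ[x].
x^2

The Jordan structure of A has elementary divisors x^2. Arranging the block sizes at each eigenvalue in decreasing order and taking row products gives the invariant factors.

Invariant factors (smallest first, each dividing the next): x^2.

Check: the last factor x^2 is the minimal polynomial, and the product x^2 is the characteristic polynomial.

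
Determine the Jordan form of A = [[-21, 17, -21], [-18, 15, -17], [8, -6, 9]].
The characteristic polynomial is det(xI - A) = (x - 1)^3, so the eigenvalues are 1 (algebraic multiplicity 3).

For λ = 1: rank(A - I) = 2, rank((A - I)^2) = 1, rank((A - I)^3) = 0. The eigenspace has dimension 3 - 2 = 1, so there is 1 Jordan block; the rank sequence gives block sizes [3].

Assembling the blocks gives the Jordan form J above.

J = [[1, 1, 0], [0, 1, 1], [0, 0, 1]]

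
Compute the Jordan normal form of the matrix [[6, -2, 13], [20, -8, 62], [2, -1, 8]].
J = [[2, 1, 0], [0, 2, 1], [0, 0, 2]]

The characteristic polynomial is det(xI - A) = (x - 2)^3, so the eigenvalues are 2 (algebraic multiplicity 3).

For λ = 2: rank(A - 2I) = 2, rank((A - 2I)^2) = 1, rank((A - 2I)^3) = 0. The eigenspace has dimension 3 - 2 = 1, so there is 1 Jordan block; the rank sequence gives block sizes [3].

Assembling the blocks gives the Jordan form J above.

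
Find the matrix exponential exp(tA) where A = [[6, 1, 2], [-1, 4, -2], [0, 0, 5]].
e^{tA} = [[(t + 1)*e^{5*t}, t*e^{5*t}, 2*t*e^{5*t}], [-t*e^{5*t}, (1 - t)*e^{5*t}, -2*t*e^{5*t}], [0, 0, e^{5*t}]]

A has Jordan form J = [[5, 1, 0], [0, 5, 0], [0, 0, 5]] with A = PJP^{-1}, so e^{tA} = P e^{tJ} P^{-1}.

For a Jordan block J_k(λ), e^{tJ_k(λ)} = e^{λt} · (I + tN + t^2 N^2/2! + ... + t^{k-1} N^{k-1}/(k-1)!) where N is the nilpotent superdiagonal part.

Assembling the blocks and conjugating back gives the entries of e^{tA} as shown above.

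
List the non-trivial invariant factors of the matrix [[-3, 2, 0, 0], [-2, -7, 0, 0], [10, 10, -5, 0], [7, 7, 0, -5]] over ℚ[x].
x + 5, x + 5, (x + 5)^2

The Jordan structure of A has elementary divisors (x + 5)^2, (x + 5), (x + 5). Arranging the block sizes at each eigenvalue in decreasing order and taking row products gives the invariant factors.

Invariant factors (smallest first, each dividing the next): x + 5, x + 5, (x + 5)^2.

Check: the last factor (x + 5)^2 is the minimal polynomial, and the product (x + 5)^4 is the characteristic polynomial.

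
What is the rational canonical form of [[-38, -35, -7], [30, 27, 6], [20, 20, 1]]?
R = [[-3, 0, 0], [0, 0, -12], [0, 1, -7]]

The invariant factors of A (the non-unit diagonal entries of the Smith normal form of xI - A over ℚ[x]) are x + 3, (x + 3)(x + 4), each dividing the next. The characteristic polynomial is their product, (x + 3)^2(x + 4).

The rational canonical form is the block-diagonal matrix of companion matrices C(f_i):
R = [[-3, 0, 0], [0, 0, -12], [0, 1, -7]].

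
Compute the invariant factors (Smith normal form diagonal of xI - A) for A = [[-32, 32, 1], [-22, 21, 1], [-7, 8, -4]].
The Jordan structure of A has elementary divisors (x + 5)^3. Arranging the block sizes at each eigenvalue in decreasing order and taking row products gives the invariant factors.

Invariant factors (smallest first, each dividing the next): (x + 5)^3.

Check: the last factor (x + 5)^3 is the minimal polynomial, and the product (x + 5)^3 is the characteristic polynomial.

(x + 5)^3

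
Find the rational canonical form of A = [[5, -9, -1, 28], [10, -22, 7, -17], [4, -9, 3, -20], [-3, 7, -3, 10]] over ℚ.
The invariant factors of A (the non-unit diagonal entries of the Smith normal form of xI - A over ℚ[x]) are (x + 4)(x^3 - x - 3), each dividing the next. The characteristic polynomial is their product, (x + 4)(x^3 - x - 3).

The rational canonical form is the block-diagonal matrix of companion matrices C(f_i):
R = [[0, 0, 0, 12], [1, 0, 0, 7], [0, 1, 0, 1], [0, 0, 1, -4]].

Note the characteristic polynomial does not split into linear factors over ℚ, so A has no Jordan form over ℚ; the rational canonical form exists over any field.

R = [[0, 0, 0, 12], [1, 0, 0, 7], [0, 1, 0, 1], [0, 0, 1, -4]]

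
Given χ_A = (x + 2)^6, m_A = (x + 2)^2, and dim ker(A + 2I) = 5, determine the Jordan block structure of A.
λ = -2: algebraic multiplicity 6 (exponent in χ_A), largest block size 2 (exponent in m_A), 5 blocks (geometric multiplicity). These force block sizes [2, 1, 1, 1, 1].

Jordan blocks: (-2, 2), (-2, 1), (-2, 1), (-2, 1), (-2, 1)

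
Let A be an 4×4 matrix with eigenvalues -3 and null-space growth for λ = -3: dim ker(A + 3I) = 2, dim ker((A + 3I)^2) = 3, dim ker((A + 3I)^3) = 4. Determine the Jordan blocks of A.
λ = -3: successive nullity increments [2, 1, 1] count blocks of size ≥ k; block sizes are [3, 1].

Jordan blocks: (-3, 3), (-3, 1)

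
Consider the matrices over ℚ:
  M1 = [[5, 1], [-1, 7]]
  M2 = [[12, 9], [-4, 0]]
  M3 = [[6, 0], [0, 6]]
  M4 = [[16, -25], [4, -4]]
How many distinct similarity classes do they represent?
2 classes: {M1, M2, M4}, {M3}

Characteristic polynomials: χ_{M1} = (x - 6)^2, χ_{M2} = (x - 6)^2, χ_{M3} = (x - 6)^2, χ_{M4} = (x - 6)^2.

{M1, M2, M4}: invariant factors (x - 6)^2.

{M3}: invariant factors x - 6, x - 6.

Matrices are similar if and only if their invariant-factor lists agree; the partition into similarity classes is {M1, M2, M4}, {M3}.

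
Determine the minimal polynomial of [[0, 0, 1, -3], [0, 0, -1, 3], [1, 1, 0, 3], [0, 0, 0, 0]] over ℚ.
m_A(x) = x^3

The characteristic polynomial factors as x^4. The minimal polynomial is ∏(x - λ)^{k_λ} where k_λ is the size of the largest Jordan block at λ.

For λ = 0: rank(A) = 2, and the largest Jordan block has size 3 (the smallest k with rank(A^k) = rank(A^(k+1))).

So m_A(x) = x^3.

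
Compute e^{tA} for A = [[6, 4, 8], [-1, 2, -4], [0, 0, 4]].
A has Jordan form J = [[4, 1, 0], [0, 4, 0], [0, 0, 4]] with A = PJP^{-1}, so e^{tA} = P e^{tJ} P^{-1}.

For a Jordan block J_k(λ), e^{tJ_k(λ)} = e^{λt} · (I + tN + t^2 N^2/2! + ... + t^{k-1} N^{k-1}/(k-1)!) where N is the nilpotent superdiagonal part.

Assembling the blocks and conjugating back gives the entries of e^{tA} as shown above.

e^{tA} = [[(2*t + 1)*e^{4*t}, 4*t*e^{4*t}, 8*t*e^{4*t}], [-t*e^{4*t}, (1 - 2*t)*e^{4*t}, -4*t*e^{4*t}], [0, 0, e^{4*t}]]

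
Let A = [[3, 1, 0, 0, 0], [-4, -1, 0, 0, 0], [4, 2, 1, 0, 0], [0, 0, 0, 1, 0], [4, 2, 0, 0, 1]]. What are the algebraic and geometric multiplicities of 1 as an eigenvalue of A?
algebraic multiplicity 5, geometric multiplicity 4

The characteristic polynomial is (x - 1)^5, so the factor x - 1 appears with exponent 5: the algebraic multiplicity is 5.

rank(A - I) = 1, so the eigenspace has dimension 5 - 1 = 4: the geometric multiplicity is 4.

Since 4 < 5, A is not diagonalizable.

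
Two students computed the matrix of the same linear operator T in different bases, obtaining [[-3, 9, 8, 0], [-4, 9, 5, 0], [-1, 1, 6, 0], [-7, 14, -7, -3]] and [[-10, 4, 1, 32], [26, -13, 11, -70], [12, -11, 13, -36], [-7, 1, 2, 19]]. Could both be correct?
Yes.

Two matrices over a field are similar if and only if they have the same invariant factors.

Both A and B have characteristic polynomial (x - 4)^3(x + 3) and minimal polynomial (x - 4)^3(x + 3). Computing further, both have invariant factors (x - 4)^3(x + 3). Hence A and B are similar.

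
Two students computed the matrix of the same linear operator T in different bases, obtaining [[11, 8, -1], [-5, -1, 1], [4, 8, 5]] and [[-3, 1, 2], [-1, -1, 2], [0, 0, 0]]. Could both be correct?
No.

trace(A) = 15 but trace(B) = -4. The trace is a similarity invariant, so A and B are not similar.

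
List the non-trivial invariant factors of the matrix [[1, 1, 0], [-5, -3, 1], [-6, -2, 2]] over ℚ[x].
x^3

The Jordan structure of A has elementary divisors x^3. Arranging the block sizes at each eigenvalue in decreasing order and taking row products gives the invariant factors.

Invariant factors (smallest first, each dividing the next): x^3.

Check: the last factor x^3 is the minimal polynomial, and the product x^3 is the characteristic polynomial.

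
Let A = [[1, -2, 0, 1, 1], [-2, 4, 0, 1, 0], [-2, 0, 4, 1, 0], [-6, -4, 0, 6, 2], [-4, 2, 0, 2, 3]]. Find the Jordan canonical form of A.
The characteristic polynomial is det(xI - A) = (x - 4)^3(x - 3)^2, so the eigenvalues are 3 (algebraic multiplicity 2), 4 (algebraic multiplicity 3).

For λ = 3: rank(A - 3I) = 4, rank((A - 3I)^2) = 3. The eigenspace has dimension 5 - 4 = 1, so there is 1 Jordan block; the rank sequence gives block sizes [2].

For λ = 4: rank(A - 4I) = 3, rank((A - 4I)^2) = 2. The eigenspace has dimension 5 - 3 = 2, so there are 2 Jordan blocks; the rank sequence gives block sizes [2, 1].

Assembling the blocks gives the Jordan form J above.

J = [[3, 1, 0, 0, 0], [0, 3, 0, 0, 0], [0, 0, 4, 1, 0], [0, 0, 0, 4, 0], [0, 0, 0, 0, 4]]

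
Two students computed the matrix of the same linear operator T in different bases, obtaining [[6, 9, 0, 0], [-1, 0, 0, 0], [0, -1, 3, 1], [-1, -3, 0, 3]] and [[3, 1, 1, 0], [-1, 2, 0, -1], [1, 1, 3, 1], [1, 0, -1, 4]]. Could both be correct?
Yes.

Two matrices over a field are similar if and only if they have the same invariant factors.

Both A and B have characteristic polynomial (x - 3)^4 and minimal polynomial (x - 3)^2. Computing further, both have invariant factors (x - 3)^2, (x - 3)^2. Hence A and B are similar.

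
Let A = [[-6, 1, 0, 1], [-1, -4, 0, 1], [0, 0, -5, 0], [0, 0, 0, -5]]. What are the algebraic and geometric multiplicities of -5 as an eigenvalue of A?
The characteristic polynomial is (x + 5)^4, so the factor x + 5 appears with exponent 4: the algebraic multiplicity is 4.

rank(A + 5I) = 1, so the eigenspace has dimension 4 - 1 = 3: the geometric multiplicity is 3.

Since 3 < 4, A is not diagonalizable.

algebraic multiplicity 4, geometric multiplicity 3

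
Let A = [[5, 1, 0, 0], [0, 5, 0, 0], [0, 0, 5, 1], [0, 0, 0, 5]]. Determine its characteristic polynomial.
xI - A = [[x - 5, -1, 0, 0], [0, x - 5, 0, 0], [0, 0, x - 5, -1], [0, 0, 0, x - 5]].

Expanding det(xI - A) along the first row:
det(xI - A) = + (x - 5)·det([[x - 5, 0, 0], [0, x - 5, -1], [0, 0, x - 5]]) - (-1)·det([[0, 0, 0], [0, x - 5, -1], [0, 0, x - 5]]) + (0)·det([[0, x - 5, 0], [0, 0, -1], [0, 0, x - 5]]) - (0)·det([[0, x - 5, 0], [0, 0, x - 5], [0, 0, 0]]).

Evaluating gives χ_A(x) = x^4 - 20x^3 + 150x^2 - 500x + 625 = (x - 5)^4.

χ_A(x) = (x - 5)^4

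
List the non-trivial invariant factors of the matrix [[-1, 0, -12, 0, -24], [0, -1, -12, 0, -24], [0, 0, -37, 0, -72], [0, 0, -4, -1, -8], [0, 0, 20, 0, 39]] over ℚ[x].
x + 1, x + 1, x + 1, (x - 3)(x + 1)

The Jordan structure of A has elementary divisors (x + 1), (x + 1), (x + 1), (x + 1), (x - 3). Arranging the block sizes at each eigenvalue in decreasing order and taking row products gives the invariant factors.

Invariant factors (smallest first, each dividing the next): x + 1, x + 1, x + 1, (x - 3)(x + 1).

Check: the last factor (x - 3)(x + 1) is the minimal polynomial, and the product (x - 3)(x + 1)^4 is the characteristic polynomial.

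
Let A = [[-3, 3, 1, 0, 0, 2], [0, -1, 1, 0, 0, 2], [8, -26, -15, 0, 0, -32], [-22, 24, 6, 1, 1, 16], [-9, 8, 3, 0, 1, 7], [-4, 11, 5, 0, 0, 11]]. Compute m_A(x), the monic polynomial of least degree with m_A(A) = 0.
The characteristic polynomial factors as (x - 1)^3(x + 3)^3. The minimal polynomial is ∏(x - λ)^{k_λ} where k_λ is the size of the largest Jordan block at λ.

For λ = -3: rank(A + 3I) = 5, and the largest Jordan block has size 3 (the smallest k with rank((A + 3I)^k) = rank((A + 3I)^(k+1))).
For λ = 1: rank(A - I) = 5, and the largest Jordan block has size 3 (the smallest k with rank((A - I)^k) = rank((A - I)^(k+1))).

So m_A(x) = (x - 1)^3(x + 3)^3.

m_A(x) = (x - 1)^3(x + 3)^3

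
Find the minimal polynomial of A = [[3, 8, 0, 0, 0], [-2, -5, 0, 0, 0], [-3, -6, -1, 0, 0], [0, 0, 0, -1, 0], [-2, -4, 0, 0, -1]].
m_A(x) = (x + 1)^2

The characteristic polynomial factors as (x + 1)^5. The minimal polynomial is ∏(x - λ)^{k_λ} where k_λ is the size of the largest Jordan block at λ.

For λ = -1: rank(A + I) = 1, and the largest Jordan block has size 2 (the smallest k with rank((A + I)^k) = rank((A + I)^(k+1))).

So m_A(x) = (x + 1)^2.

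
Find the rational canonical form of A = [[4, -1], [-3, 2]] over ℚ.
R = [[0, -5], [1, 6]]

The invariant factors of A (the non-unit diagonal entries of the Smith normal form of xI - A over ℚ[x]) are (x - 5)(x - 1), each dividing the next. The characteristic polynomial is their product, (x - 5)(x - 1).

The rational canonical form is the block-diagonal matrix of companion matrices C(f_i):
R = [[0, -5], [1, 6]].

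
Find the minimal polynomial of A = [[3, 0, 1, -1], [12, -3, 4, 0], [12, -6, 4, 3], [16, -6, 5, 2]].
The characteristic polynomial factors as (x - 3)(x - 1)^3. The minimal polynomial is ∏(x - λ)^{k_λ} where k_λ is the size of the largest Jordan block at λ.

For λ = 1: rank(A - I) = 2, and the largest Jordan block has size 2 (the smallest k with rank((A - I)^k) = rank((A - I)^(k+1))).
For λ = 3: rank(A - 3I) = 3, and the largest Jordan block has size 1 (the smallest k with rank((A - 3I)^k) = rank((A - 3I)^(k+1))).

So m_A(x) = (x - 3)(x - 1)^2.

m_A(x) = (x - 3)(x - 1)^2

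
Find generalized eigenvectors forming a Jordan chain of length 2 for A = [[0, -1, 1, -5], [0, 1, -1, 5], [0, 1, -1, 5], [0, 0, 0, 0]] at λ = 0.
v_1 = [[-1, 2, 3, 0]]^T, v_2 = [[1, -1, -1, 0]]^T

We seek v_1 ∈ ker(A^2) \ ker(A), then set v_{i+1} = A v_i.

One such chain is v_1 = [[-1, 2, 3, 0]]^T, v_2 = [[1, -1, -1, 0]]^T. Check: A v_2 = [[0, 0, 0, 0]]^T = 0.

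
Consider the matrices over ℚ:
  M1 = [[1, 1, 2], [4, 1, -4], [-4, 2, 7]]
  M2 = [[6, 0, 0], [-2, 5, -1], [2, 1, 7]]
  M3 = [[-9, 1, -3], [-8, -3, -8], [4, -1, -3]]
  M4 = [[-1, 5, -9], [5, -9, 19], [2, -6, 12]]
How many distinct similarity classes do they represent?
4 classes: {M1}, {M2}, {M3}, {M4}

Characteristic polynomials: χ_{M1} = (x - 3)^3, χ_{M2} = (x - 6)^3, χ_{M3} = (x + 5)^3, χ_{M4} = (x - 2)^2(x + 2).

{M1}: invariant factors x - 3, (x - 3)^2.

{M2}: invariant factors x - 6, (x - 6)^2.

{M3}: invariant factors (x + 5)^3.

{M4}: invariant factors (x - 2)^2(x + 2).

Matrices are similar if and only if their invariant-factor lists agree; the partition into similarity classes is {M1}, {M2}, {M3}, {M4}.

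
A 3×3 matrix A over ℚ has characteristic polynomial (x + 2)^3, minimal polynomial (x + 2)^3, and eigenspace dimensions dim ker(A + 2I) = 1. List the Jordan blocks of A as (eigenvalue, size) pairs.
Jordan blocks: (-2, 3)

λ = -2: algebraic multiplicity 3 (exponent in χ_A), largest block size 3 (exponent in m_A), 1 block (geometric multiplicity). This forces block sizes [3].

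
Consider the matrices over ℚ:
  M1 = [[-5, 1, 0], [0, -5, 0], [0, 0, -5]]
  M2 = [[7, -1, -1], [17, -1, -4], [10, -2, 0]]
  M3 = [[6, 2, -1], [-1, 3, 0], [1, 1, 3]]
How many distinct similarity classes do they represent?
3 classes: {M1}, {M2}, {M3}

Characteristic polynomials: χ_{M1} = (x + 5)^3, χ_{M2} = (x - 2)^3, χ_{M3} = (x - 4)^3.

{M1}: invariant factors x + 5, (x + 5)^2.

{M2}: invariant factors (x - 2)^3.

{M3}: invariant factors (x - 4)^3.

Matrices are similar if and only if their invariant-factor lists agree; the partition into similarity classes is {M1}, {M2}, {M3}.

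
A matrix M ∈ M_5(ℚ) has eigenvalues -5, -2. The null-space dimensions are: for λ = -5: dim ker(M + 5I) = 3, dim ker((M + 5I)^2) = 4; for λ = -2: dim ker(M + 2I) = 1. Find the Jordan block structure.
λ = -5: successive nullity increments [3, 1] count blocks of size ≥ k; block sizes are [2, 1, 1].
λ = -2: successive nullity increments [1] count blocks of size ≥ k; block sizes are [1].

Jordan blocks: (-5, 2), (-5, 1), (-5, 1), (-2, 1)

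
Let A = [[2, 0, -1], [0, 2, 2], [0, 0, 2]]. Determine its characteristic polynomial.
xI - A = [[x - 2, 0, 1], [0, x - 2, -2], [0, 0, x - 2]].

Expanding det(xI - A) along the first row:
det(xI - A) = + (x - 2)·det([[x - 2, -2], [0, x - 2]]) - (0)·det([[0, -2], [0, x - 2]]) + (1)·det([[0, x - 2], [0, 0]]).

Evaluating gives χ_A(x) = x^3 - 6x^2 + 12x - 8 = (x - 2)^3.

χ_A(x) = (x - 2)^3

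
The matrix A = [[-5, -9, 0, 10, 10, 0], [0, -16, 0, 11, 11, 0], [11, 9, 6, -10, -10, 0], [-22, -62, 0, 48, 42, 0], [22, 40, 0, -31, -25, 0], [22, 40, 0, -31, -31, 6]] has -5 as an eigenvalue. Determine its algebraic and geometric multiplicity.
algebraic multiplicity 2, geometric multiplicity 1

The characteristic polynomial is (x - 6)^4(x + 5)^2, so the factor x + 5 appears with exponent 2: the algebraic multiplicity is 2.

rank(A + 5I) = 5, so the eigenspace has dimension 6 - 5 = 1: the geometric multiplicity is 1.

Since 1 < 2, A is not diagonalizable.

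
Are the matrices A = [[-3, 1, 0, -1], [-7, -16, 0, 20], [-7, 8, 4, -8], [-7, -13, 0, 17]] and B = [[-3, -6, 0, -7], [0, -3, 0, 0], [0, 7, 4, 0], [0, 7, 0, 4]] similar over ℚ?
Two matrices over a field are similar if and only if they have the same invariant factors.

Both A and B have characteristic polynomial (x - 4)^2(x + 3)^2 and minimal polynomial (x - 4)(x + 3)^2. Computing further, both have invariant factors x - 4, (x - 4)(x + 3)^2. Hence A and B are similar.

Yes.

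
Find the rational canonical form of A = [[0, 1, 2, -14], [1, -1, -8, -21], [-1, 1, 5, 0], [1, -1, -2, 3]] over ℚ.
The invariant factors of A (the non-unit diagonal entries of the Smith normal form of xI - A over ℚ[x]) are x - 3, (x - 3)^2(x + 2), each dividing the next. The characteristic polynomial is their product, (x - 3)^3(x + 2).

The rational canonical form is the block-diagonal matrix of companion matrices C(f_i):
R = [[3, 0, 0, 0], [0, 0, 0, -18], [0, 1, 0, 3], [0, 0, 1, 4]].

R = [[3, 0, 0, 0], [0, 0, 0, -18], [0, 1, 0, 3], [0, 0, 1, 4]]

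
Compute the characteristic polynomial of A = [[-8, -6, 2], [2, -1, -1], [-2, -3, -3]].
xI - A = [[x + 8, 6, -2], [-2, x + 1, 1], [2, 3, x + 3]].

Expanding det(xI - A) along the first row:
det(xI - A) = + (x + 8)·det([[x + 1, 1], [3, x + 3]]) - (6)·det([[-2, 1], [2, x + 3]]) + (-2)·det([[-2, x + 1], [2, 3]]).

Evaluating gives χ_A(x) = x^3 + 12x^2 + 48x + 64 = (x + 4)^3.

χ_A(x) = (x + 4)^3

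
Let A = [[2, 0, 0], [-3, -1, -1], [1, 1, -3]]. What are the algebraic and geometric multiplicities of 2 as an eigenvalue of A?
algebraic multiplicity 1, geometric multiplicity 1

The characteristic polynomial is (x - 2)(x + 2)^2, so the factor x - 2 appears with exponent 1: the algebraic multiplicity is 1.

rank(A - 2I) = 2, so the eigenspace has dimension 3 - 2 = 1: the geometric multiplicity is 1.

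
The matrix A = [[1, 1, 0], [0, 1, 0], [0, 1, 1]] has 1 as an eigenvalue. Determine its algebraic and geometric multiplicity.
algebraic multiplicity 3, geometric multiplicity 2

The characteristic polynomial is (x - 1)^3, so the factor x - 1 appears with exponent 3: the algebraic multiplicity is 3.

rank(A - I) = 1, so the eigenspace has dimension 3 - 1 = 2: the geometric multiplicity is 2.

Since 2 < 3, A is not diagonalizable.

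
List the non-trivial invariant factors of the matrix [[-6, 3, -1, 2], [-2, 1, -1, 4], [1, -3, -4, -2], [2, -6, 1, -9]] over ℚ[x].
The Jordan structure of A has elementary divisors (x + 5), (x + 5), (x + 4)^2. Arranging the block sizes at each eigenvalue in decreasing order and taking row products gives the invariant factors.

Invariant factors (smallest first, each dividing the next): x + 5, (x + 4)^2(x + 5).

Check: the last factor (x + 4)^2(x + 5) is the minimal polynomial, and the product (x + 4)^2(x + 5)^2 is the characteristic polynomial.

x + 5, (x + 4)^2(x + 5)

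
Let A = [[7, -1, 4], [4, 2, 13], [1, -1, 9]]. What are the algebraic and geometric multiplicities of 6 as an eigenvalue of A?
algebraic multiplicity 3, geometric multiplicity 1

The characteristic polynomial is (x - 6)^3, so the factor x - 6 appears with exponent 3: the algebraic multiplicity is 3.

rank(A - 6I) = 2, so the eigenspace has dimension 3 - 2 = 1: the geometric multiplicity is 1.

Since 1 < 3, A is not diagonalizable.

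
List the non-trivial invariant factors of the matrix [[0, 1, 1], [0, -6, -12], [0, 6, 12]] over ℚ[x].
The Jordan structure of A has elementary divisors x^2, (x - 6). Arranging the block sizes at each eigenvalue in decreasing order and taking row products gives the invariant factors.

Invariant factors (smallest first, each dividing the next): x^2(x - 6).

Check: the last factor x^2(x - 6) is the minimal polynomial, and the product x^2(x - 6) is the characteristic polynomial.

x^2(x - 6)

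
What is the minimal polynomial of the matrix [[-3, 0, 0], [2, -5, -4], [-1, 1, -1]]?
The characteristic polynomial factors as (x + 3)^3. The minimal polynomial is ∏(x - λ)^{k_λ} where k_λ is the size of the largest Jordan block at λ.

For λ = -3: rank(A + 3I) = 1, and the largest Jordan block has size 2 (the smallest k with rank((A + 3I)^k) = rank((A + 3I)^(k+1))).

So m_A(x) = (x + 3)^2.

m_A(x) = (x + 3)^2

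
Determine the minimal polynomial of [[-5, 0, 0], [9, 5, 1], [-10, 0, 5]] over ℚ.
The characteristic polynomial factors as (x - 5)^2(x + 5). The minimal polynomial is ∏(x - λ)^{k_λ} where k_λ is the size of the largest Jordan block at λ.

For λ = -5: rank(A + 5I) = 2, and the largest Jordan block has size 1 (the smallest k with rank((A + 5I)^k) = rank((A + 5I)^(k+1))).
For λ = 5: rank(A - 5I) = 2, and the largest Jordan block has size 2 (the smallest k with rank((A - 5I)^k) = rank((A - 5I)^(k+1))).

So m_A(x) = (x - 5)^2(x + 5).

m_A(x) = (x - 5)^2(x + 5)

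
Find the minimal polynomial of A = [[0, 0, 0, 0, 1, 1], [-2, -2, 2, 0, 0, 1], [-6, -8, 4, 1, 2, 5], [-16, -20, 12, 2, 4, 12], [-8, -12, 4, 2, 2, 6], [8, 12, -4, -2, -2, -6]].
m_A(x) = x^2

The characteristic polynomial factors as x^6. The minimal polynomial is ∏(x - λ)^{k_λ} where k_λ is the size of the largest Jordan block at λ.

For λ = 0: rank(A) = 3, and the largest Jordan block has size 2 (the smallest k with rank(A^k) = rank(A^(k+1))).

So m_A(x) = x^2.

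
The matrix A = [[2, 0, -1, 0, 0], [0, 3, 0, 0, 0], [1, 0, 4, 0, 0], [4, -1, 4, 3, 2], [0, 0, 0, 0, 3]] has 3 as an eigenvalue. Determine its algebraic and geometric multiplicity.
algebraic multiplicity 5, geometric multiplicity 3

The characteristic polynomial is (x - 3)^5, so the factor x - 3 appears with exponent 5: the algebraic multiplicity is 5.

rank(A - 3I) = 2, so the eigenspace has dimension 5 - 2 = 3: the geometric multiplicity is 3.

Since 3 < 5, A is not diagonalizable.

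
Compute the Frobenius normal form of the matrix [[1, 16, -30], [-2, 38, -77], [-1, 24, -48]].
The invariant factors of A (the non-unit diagonal entries of the Smith normal form of xI - A over ℚ[x]) are (x + 5)(x^2 + 4x - 4), each dividing the next. The characteristic polynomial is their product, (x + 5)(x^2 + 4x - 4).

The rational canonical form is the block-diagonal matrix of companion matrices C(f_i):
R = [[0, 0, 20], [1, 0, -16], [0, 1, -9]].

Note the characteristic polynomial does not split into linear factors over ℚ, so A has no Jordan form over ℚ; the rational canonical form exists over any field.

R = [[0, 0, 20], [1, 0, -16], [0, 1, -9]]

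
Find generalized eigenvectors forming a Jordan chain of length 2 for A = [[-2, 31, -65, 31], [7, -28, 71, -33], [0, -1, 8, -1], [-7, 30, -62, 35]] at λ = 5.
We seek v_1 ∈ ker((A - 5I)^2) \ ker(A - 5I), then set v_{i+1} = (A - 5I) v_i.

One such chain is v_1 = [[-1, 0, 1, 2]]^T, v_2 = [[4, -2, 1, 5]]^T. Check: (A - 5I) v_2 = [[0, 0, 0, 0]]^T = 0.

v_1 = [[-1, 0, 1, 2]]^T, v_2 = [[4, -2, 1, 5]]^T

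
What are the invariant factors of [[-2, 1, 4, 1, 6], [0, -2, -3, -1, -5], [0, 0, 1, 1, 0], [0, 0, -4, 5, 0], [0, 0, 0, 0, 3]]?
The Jordan structure of A has elementary divisors (x + 2)^2, (x - 3)^2, (x - 3). Arranging the block sizes at each eigenvalue in decreasing order and taking row products gives the invariant factors.

Invariant factors (smallest first, each dividing the next): x - 3, (x - 3)^2(x + 2)^2.

Check: the last factor (x - 3)^2(x + 2)^2 is the minimal polynomial, and the product (x - 3)^3(x + 2)^2 is the characteristic polynomial.

x - 3, (x - 3)^2(x + 2)^2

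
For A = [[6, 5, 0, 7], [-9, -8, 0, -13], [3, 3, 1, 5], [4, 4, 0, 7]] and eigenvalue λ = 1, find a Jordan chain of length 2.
We seek v_1 ∈ ker((A - I)^2) \ ker(A - I), then set v_{i+1} = (A - I) v_i.

One such chain is v_1 = [[0, 3, -4, -2]]^T, v_2 = [[1, -1, -1, 0]]^T. Check: (A - I) v_2 = [[0, 0, 0, 0]]^T = 0.

v_1 = [[0, 3, -4, -2]]^T, v_2 = [[1, -1, -1, 0]]^T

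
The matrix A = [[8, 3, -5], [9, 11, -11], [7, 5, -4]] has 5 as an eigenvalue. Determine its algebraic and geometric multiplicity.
algebraic multiplicity 3, geometric multiplicity 1

The characteristic polynomial is (x - 5)^3, so the factor x - 5 appears with exponent 3: the algebraic multiplicity is 3.

rank(A - 5I) = 2, so the eigenspace has dimension 3 - 2 = 1: the geometric multiplicity is 1.

Since 1 < 3, A is not diagonalizable.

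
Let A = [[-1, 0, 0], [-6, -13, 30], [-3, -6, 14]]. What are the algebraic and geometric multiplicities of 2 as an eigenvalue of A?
The characteristic polynomial is (x - 2)(x + 1)^2, so the factor x - 2 appears with exponent 1: the algebraic multiplicity is 1.

rank(A - 2I) = 2, so the eigenspace has dimension 3 - 2 = 1: the geometric multiplicity is 1.

algebraic multiplicity 1, geometric multiplicity 1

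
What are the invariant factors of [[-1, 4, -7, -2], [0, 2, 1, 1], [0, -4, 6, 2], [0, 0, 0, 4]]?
The Jordan structure of A has elementary divisors (x + 1), (x - 4)^2, (x - 4). Arranging the block sizes at each eigenvalue in decreasing order and taking row products gives the invariant factors.

Invariant factors (smallest first, each dividing the next): x - 4, (x - 4)^2(x + 1).

Check: the last factor (x - 4)^2(x + 1) is the minimal polynomial, and the product (x - 4)^3(x + 1) is the characteristic polynomial.

x - 4, (x - 4)^2(x + 1)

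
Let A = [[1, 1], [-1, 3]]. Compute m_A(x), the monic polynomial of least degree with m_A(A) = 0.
The characteristic polynomial factors as (x - 2)^2. The minimal polynomial is ∏(x - λ)^{k_λ} where k_λ is the size of the largest Jordan block at λ.

For λ = 2: rank(A - 2I) = 1, and the largest Jordan block has size 2 (the smallest k with rank((A - 2I)^k) = rank((A - 2I)^(k+1))).

So m_A(x) = (x - 2)^2.

m_A(x) = (x - 2)^2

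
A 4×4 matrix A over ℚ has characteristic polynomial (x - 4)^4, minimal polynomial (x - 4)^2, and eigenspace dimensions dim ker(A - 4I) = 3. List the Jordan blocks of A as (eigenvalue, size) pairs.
λ = 4: algebraic multiplicity 4 (exponent in χ_A), largest block size 2 (exponent in m_A), 3 blocks (geometric multiplicity). These force block sizes [2, 1, 1].

Jordan blocks: (4, 2), (4, 1), (4, 1)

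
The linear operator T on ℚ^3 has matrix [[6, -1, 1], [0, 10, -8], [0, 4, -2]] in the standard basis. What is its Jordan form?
The characteristic polynomial is det(xI - A) = (x - 6)^2(x - 2), so the eigenvalues are 2 (algebraic multiplicity 1), 6 (algebraic multiplicity 2).

For λ = 2: algebraic multiplicity 1 gives one 1×1 block.

For λ = 6: rank(A - 6I) = 2, rank((A - 6I)^2) = 1. The eigenspace has dimension 3 - 2 = 1, so there is 1 Jordan block; the rank sequence gives block sizes [2].

Assembling the blocks gives the Jordan form J above.

J = [[2, 0, 0], [0, 6, 1], [0, 0, 6]]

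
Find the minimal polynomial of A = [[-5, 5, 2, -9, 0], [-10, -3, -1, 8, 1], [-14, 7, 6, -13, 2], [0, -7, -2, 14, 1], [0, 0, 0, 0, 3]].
m_A(x) = (x - 3)^3

The characteristic polynomial factors as (x - 3)^5. The minimal polynomial is ∏(x - λ)^{k_λ} where k_λ is the size of the largest Jordan block at λ.

For λ = 3: rank(A - 3I) = 3, and the largest Jordan block has size 3 (the smallest k with rank((A - 3I)^k) = rank((A - 3I)^(k+1))).

So m_A(x) = (x - 3)^3.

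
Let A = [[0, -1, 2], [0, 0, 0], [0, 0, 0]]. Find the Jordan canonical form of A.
J = [[0, 1, 0], [0, 0, 0], [0, 0, 0]]

The characteristic polynomial is det(xI - A) = x^3, so the eigenvalues are 0 (algebraic multiplicity 3).

For λ = 0: rank(A) = 1, rank(A^2) = 0. The eigenspace has dimension 3 - 1 = 2, so there are 2 Jordan blocks; the rank sequence gives block sizes [2, 1].

Assembling the blocks gives the Jordan form J above.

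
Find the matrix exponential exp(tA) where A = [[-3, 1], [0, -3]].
e^{tA} = [[e^{-3*t}, t*e^{-3*t}], [0, e^{-3*t}]]

A has Jordan form J = [[-3, 1], [0, -3]] with A = PJP^{-1}, so e^{tA} = P e^{tJ} P^{-1}.

For a Jordan block J_k(λ), e^{tJ_k(λ)} = e^{λt} · (I + tN + t^2 N^2/2! + ... + t^{k-1} N^{k-1}/(k-1)!) where N is the nilpotent superdiagonal part.

Assembling the blocks and conjugating back gives the entries of e^{tA} as shown above.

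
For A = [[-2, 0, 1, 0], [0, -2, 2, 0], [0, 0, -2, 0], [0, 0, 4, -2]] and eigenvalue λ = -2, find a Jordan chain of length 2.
We seek v_1 ∈ ker((A + 2I)^2) \ ker(A + 2I), then set v_{i+1} = (A + 2I) v_i.

One such chain is v_1 = [[2, -4, 1, -4]]^T, v_2 = [[1, 2, 0, 4]]^T. Check: (A + 2I) v_2 = [[0, 0, 0, 0]]^T = 0.

v_1 = [[2, -4, 1, -4]]^T, v_2 = [[1, 2, 0, 4]]^T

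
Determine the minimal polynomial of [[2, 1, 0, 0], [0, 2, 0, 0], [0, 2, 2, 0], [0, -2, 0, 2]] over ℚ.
The characteristic polynomial factors as (x - 2)^4. The minimal polynomial is ∏(x - λ)^{k_λ} where k_λ is the size of the largest Jordan block at λ.

For λ = 2: rank(A - 2I) = 1, and the largest Jordan block has size 2 (the smallest k with rank((A - 2I)^k) = rank((A - 2I)^(k+1))).

So m_A(x) = (x - 2)^2.

m_A(x) = (x - 2)^2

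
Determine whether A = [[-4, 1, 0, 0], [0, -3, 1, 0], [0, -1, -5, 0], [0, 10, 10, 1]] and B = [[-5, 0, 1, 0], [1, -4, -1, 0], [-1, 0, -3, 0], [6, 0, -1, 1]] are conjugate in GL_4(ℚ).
Both have characteristic polynomial (x - 1)(x + 4)^3, but the minimal polynomial of A is (x - 1)(x + 4)^3 while the minimal polynomial of B is (x - 1)(x + 4)^2. The minimal polynomial is a similarity invariant, so A and B are not similar.

No.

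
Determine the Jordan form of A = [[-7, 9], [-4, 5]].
The characteristic polynomial is det(xI - A) = (x + 1)^2, so the eigenvalues are -1 (algebraic multiplicity 2).

For λ = -1: rank(A + I) = 1, rank((A + I)^2) = 0. The eigenspace has dimension 2 - 1 = 1, so there is 1 Jordan block; the rank sequence gives block sizes [2].

Assembling the blocks gives the Jordan form J above.

J = [[-1, 1], [0, -1]]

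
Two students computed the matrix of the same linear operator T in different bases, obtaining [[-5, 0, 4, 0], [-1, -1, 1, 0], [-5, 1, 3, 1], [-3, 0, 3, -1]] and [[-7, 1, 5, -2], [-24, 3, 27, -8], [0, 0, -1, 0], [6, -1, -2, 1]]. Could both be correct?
Yes.

Two matrices over a field are similar if and only if they have the same invariant factors.

Both A and B have characteristic polynomial (x + 1)^4 and minimal polynomial (x + 1)^3. Computing further, both have invariant factors x + 1, (x + 1)^3. Hence A and B are similar.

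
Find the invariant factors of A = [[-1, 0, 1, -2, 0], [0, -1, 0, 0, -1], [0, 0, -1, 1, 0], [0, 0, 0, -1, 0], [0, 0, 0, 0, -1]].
(x + 1)^2, (x + 1)^3

The Jordan structure of A has elementary divisors (x + 1)^3, (x + 1)^2. Arranging the block sizes at each eigenvalue in decreasing order and taking row products gives the invariant factors.

Invariant factors (smallest first, each dividing the next): (x + 1)^2, (x + 1)^3.

Check: the last factor (x + 1)^3 is the minimal polynomial, and the product (x + 1)^5 is the characteristic polynomial.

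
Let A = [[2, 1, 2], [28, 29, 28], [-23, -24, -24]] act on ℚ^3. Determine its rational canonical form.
The invariant factors of A (the non-unit diagonal entries of the Smith normal form of xI - A over ℚ[x]) are (x - 5)(x^2 - 2x - 6), each dividing the next. The characteristic polynomial is their product, (x - 5)(x^2 - 2x - 6).

The rational canonical form is the block-diagonal matrix of companion matrices C(f_i):
R = [[0, 0, -30], [1, 0, -4], [0, 1, 7]].

Note the characteristic polynomial does not split into linear factors over ℚ, so A has no Jordan form over ℚ; the rational canonical form exists over any field.

R = [[0, 0, -30], [1, 0, -4], [0, 1, 7]]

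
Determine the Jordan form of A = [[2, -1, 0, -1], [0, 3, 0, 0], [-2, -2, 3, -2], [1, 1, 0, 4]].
J = [[3, 1, 0, 0], [0, 3, 0, 0], [0, 0, 3, 0], [0, 0, 0, 3]]

The characteristic polynomial is det(xI - A) = (x - 3)^4, so the eigenvalues are 3 (algebraic multiplicity 4).

For λ = 3: rank(A - 3I) = 1, rank((A - 3I)^2) = 0. The eigenspace has dimension 4 - 1 = 3, so there are 3 Jordan blocks; the rank sequence gives block sizes [2, 1, 1].

Assembling the blocks gives the Jordan form J above.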